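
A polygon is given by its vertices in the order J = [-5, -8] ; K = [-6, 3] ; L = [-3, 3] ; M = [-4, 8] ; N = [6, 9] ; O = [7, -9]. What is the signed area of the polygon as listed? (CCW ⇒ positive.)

Apply the shoelace formula: 2A = Σ (x_i·y_{i+1} − x_{i+1}·y_i), indices taken mod 6.
Σ = (-63) + (-9) + (-12) + (-84) + (-117) + (-101) = -386
Signed area = Σ/2 = -193 (negative ⇒ clockwise traversal).

-193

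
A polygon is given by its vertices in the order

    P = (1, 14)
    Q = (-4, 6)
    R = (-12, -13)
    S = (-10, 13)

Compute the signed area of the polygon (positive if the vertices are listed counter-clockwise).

Apply the shoelace formula: 2A = Σ (x_i·y_{i+1} − x_{i+1}·y_i), indices taken mod 4.
Σ = (62) + (124) + (-286) + (-153) = -253
Signed area = Σ/2 = -126.5 (negative ⇒ clockwise traversal).

-126.5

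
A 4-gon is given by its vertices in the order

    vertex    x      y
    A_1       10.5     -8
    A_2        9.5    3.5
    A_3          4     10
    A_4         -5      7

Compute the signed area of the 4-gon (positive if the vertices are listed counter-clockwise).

119.125

Apply Gauss's area formula: 2A = Σ (x_i·y_{i+1} − x_{i+1}·y_i), indices taken mod 4.
Cross-terms: 112.75, 81, 78, -33.5  ⇒  Σ = 238.25
Signed area = Σ/2 = 119.125 (positive ⇒ counter-clockwise traversal).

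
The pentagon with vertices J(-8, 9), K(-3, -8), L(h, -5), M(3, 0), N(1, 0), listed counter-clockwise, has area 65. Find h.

0

Write out the shoelace sum; only the two edges meeting at L involve h:
2·Area = [((-3)·(-5) − h·(-8)) + (h·0 − 3·(-5))] + 100
       = 8·h + 130 = 130
⇒ h = 0.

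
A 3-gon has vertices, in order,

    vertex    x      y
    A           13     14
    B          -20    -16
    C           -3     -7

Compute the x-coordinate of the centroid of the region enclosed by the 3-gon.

Apply the shoelace formula. First the cross-terms c_i = x_i·y_{i+1} − x_{i+1}·y_i:
  72, 92, 49  ⇒  2A = 213, A = 106.5.
Then Σ (x_i + x_{i+1})·c_i = -2130, so x̄ = -2130 / (6·106.5) = -10/3.

-10/3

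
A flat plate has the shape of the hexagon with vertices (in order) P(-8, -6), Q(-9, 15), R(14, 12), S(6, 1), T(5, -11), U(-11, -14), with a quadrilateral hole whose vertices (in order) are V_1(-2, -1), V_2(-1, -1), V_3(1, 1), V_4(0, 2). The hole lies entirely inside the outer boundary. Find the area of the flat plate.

Outer boundary:
Apply the surveyor's formula: 2A = Σ (x_i·y_{i+1} − x_{i+1}·y_i), indices taken mod 6.
Σ = (-174) + (-318) + (-58) + (-71) + (-191) + (-46) = -858
Area = |Σ|/2 = 429.
Hole:
Σ = (1) + (0) + (2) + (4) = 7
Area = |Σ|/2 = 3.5.
Net area = 429 − 3.5 = 425.5.

425.5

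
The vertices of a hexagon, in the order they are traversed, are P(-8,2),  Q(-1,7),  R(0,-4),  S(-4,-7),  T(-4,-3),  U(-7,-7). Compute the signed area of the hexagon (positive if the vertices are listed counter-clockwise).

-72.5

Apply the shoelace (surveyor's) formula: 2A = Σ (x_i·y_{i+1} − x_{i+1}·y_i), indices taken mod 6.
Σ = (-54) + (4) + (-16) + (-16) + (7) + (-70) = -145
Signed area = Σ/2 = -72.5 (negative ⇒ clockwise traversal).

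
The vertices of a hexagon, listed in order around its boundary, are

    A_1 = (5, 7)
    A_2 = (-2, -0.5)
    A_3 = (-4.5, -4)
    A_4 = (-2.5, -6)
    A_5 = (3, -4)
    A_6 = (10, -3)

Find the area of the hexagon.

89.125

Apply the shoelace (surveyor's) formula: 2A = Σ (x_i·y_{i+1} − x_{i+1}·y_i), indices taken mod 6.
Σ = (11.5) + (5.75) + (17) + (28) + (31) + (85) = 178.25
Area = |Σ|/2 = 89.125.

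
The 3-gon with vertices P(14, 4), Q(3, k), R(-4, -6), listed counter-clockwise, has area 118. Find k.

11

Write out the shoelace sum; only the two edges meeting at Q involve k:
2·Area = [(14·k − 3·4) + (3·(-6) − (-4)·k)] + 68
       = 18·k + 38 = 236
⇒ k = 11.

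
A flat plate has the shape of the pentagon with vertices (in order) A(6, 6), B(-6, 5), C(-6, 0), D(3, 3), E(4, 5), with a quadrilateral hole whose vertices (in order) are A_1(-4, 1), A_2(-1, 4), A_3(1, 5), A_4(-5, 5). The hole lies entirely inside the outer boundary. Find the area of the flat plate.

27

Outer boundary:
Σ = (66) + (30) + (-18) + (3) + (-6) = 75
Area = |Σ|/2 = 37.5.
Hole:
Apply Gauss's area formula: 2A = Σ (x_i·y_{i+1} − x_{i+1}·y_i), indices taken mod 4.
Σ = (-15) + (-9) + (30) + (15) = 21
Area = |Σ|/2 = 10.5.
Net area = 37.5 − 10.5 = 27.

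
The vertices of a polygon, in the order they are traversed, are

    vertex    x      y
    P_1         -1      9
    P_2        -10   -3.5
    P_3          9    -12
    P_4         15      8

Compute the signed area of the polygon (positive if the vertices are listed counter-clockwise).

320

P_1→P_2: (-1)(-3.5) − (-10)(9) = 93.5
P_2→P_3: (-10)(-12) − (9)(-3.5) = 151.5
P_3→P_4: (9)(8) − (15)(-12) = 252
P_4→P_1: (15)(9) − (-1)(8) = 143
Σ = 640
Signed area = Σ/2 = 320 (positive ⇒ counter-clockwise traversal).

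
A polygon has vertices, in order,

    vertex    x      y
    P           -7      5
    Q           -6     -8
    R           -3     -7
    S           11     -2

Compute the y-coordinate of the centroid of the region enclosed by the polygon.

-32/19

Apply the shoelace formula. First the cross-terms c_i = x_i·y_{i+1} − x_{i+1}·y_i:
  86, 18, 83, 41  ⇒  2A = 228, A = 114.
Then Σ (y_i + y_{i+1})·c_i = -1152, so ȳ = -1152 / (6·114) = -32/19.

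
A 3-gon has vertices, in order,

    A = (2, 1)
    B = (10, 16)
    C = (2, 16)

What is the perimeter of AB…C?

40

|AB| = √((8)² + (15)²) = √289 = 17
|BC| = √((-8)² + (0)²) = √64 = 8
|CA| = √((0)² + (-15)²) = √225 = 15
Perimeter = 17 + 8 + 15 = 40.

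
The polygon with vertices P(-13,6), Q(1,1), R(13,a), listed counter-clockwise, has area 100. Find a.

Write out the shoelace sum; only the two edges meeting at R involve a:
2·Area = [(1·a − 13·1) + (13·6 − (-13)·a)] + -19
       = 14·a + 46 = 200
⇒ a = 11.

11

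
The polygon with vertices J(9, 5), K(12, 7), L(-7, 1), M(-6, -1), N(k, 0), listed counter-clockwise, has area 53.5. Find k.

The doubled signed area Σ (x_i y_{i+1} − x_{i+1} y_i) is linear in k.
With k=0 it equals 77; the coefficient of k is 6 (from the two edges through N).
So 6·k + 77 = 2·53.5 = 107 ⇒ k = 5.

5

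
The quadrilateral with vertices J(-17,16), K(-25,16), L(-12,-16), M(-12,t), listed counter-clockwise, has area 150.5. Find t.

-7

Write out the shoelace sum; only the two edges meeting at M involve t:
2·Area = [((-12)·t − (-12)·(-16)) + ((-12)·16 − (-17)·t)] + 720
       = 5·t + 336 = 301
⇒ t = -7.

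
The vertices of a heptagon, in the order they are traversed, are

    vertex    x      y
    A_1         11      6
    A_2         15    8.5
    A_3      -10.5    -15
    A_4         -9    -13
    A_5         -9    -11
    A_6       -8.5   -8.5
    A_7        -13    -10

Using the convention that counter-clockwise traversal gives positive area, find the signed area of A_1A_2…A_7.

-79.625

Apply the shoelace formula: 2A = Σ (x_i·y_{i+1} − x_{i+1}·y_i), indices taken mod 7.
A_1→A_2: (11)(8.5) − (15)(6) = 3.5
A_2→A_3: (15)(-15) − (-10.5)(8.5) = -135.75
A_3→A_4: (-10.5)(-13) − (-9)(-15) = 1.5
A_4→A_5: (-9)(-11) − (-9)(-13) = -18
A_5→A_6: (-9)(-8.5) − (-8.5)(-11) = -17
A_6→A_7: (-8.5)(-10) − (-13)(-8.5) = -25.5
A_7→A_1: (-13)(6) − (11)(-10) = 32
Σ = -159.25
Signed area = Σ/2 = -79.625 (negative ⇒ clockwise traversal).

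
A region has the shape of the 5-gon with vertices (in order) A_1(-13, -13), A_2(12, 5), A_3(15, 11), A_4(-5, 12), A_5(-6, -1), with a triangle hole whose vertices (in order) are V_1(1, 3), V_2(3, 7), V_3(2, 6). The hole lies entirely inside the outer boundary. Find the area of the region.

Outer boundary:
Apply the shoelace (surveyor's) formula: 2A = Σ (x_i·y_{i+1} − x_{i+1}·y_i), indices taken mod 5.
Cross-terms: 91, 57, 235, 77, 65  ⇒  Σ = 525
Area = |Σ|/2 = 262.5.
Hole:
Apply the shoelace formula: 2A = Σ (x_i·y_{i+1} − x_{i+1}·y_i), indices taken mod 3.
Σ = (-2) + (4) + (0) = 2
Area = |Σ|/2 = 1.
Net area = 262.5 − 1 = 261.5.

261.5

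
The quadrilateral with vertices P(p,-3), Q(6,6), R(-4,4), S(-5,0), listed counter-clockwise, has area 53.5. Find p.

Write out the shoelace sum; only the two edges meeting at P involve p:
2·Area = [((-5)·(-3) − p·0) + (p·6 − 6·(-3))] + 68
       = 6·p + 101 = 107
⇒ p = 1.

1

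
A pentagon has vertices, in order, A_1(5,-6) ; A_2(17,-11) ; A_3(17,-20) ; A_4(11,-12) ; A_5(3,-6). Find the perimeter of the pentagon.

|A_1A_2| = √((12)² + (-5)²) = √169 = 13
|A_2A_3| = √((0)² + (-9)²) = √81 = 9
|A_3A_4| = √((-6)² + (8)²) = √100 = 10
|A_4A_5| = √((-8)² + (6)²) = √100 = 10
|A_5A_1| = √((2)² + (0)²) = √4 = 2
Perimeter = 13 + 9 + 10 + 10 + 2 = 44.

44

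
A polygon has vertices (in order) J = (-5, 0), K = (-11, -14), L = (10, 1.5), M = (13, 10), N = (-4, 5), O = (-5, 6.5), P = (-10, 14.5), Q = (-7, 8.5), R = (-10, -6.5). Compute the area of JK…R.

242.5

Σ = (70) + (123.5) + (80.5) + (105) + (-1) + (-7.5) + (16.5) + (130.5) + (-32.5) = 485
Area = |Σ|/2 = 242.5.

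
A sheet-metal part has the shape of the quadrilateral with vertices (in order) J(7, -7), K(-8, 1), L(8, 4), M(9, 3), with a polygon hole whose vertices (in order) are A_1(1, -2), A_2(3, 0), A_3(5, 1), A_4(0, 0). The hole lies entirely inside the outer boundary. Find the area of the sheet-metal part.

Outer boundary:
Apply the shoelace formula: 2A = Σ (x_i·y_{i+1} − x_{i+1}·y_i), indices taken mod 4.
Cross-terms: -49, -40, -12, -84  ⇒  Σ = -185
Area = |Σ|/2 = 92.5.
Hole:
Apply the surveyor's formula: 2A = Σ (x_i·y_{i+1} − x_{i+1}·y_i), indices taken mod 4.
Σ = (6) + (3) + (0) + (0) = 9
Area = |Σ|/2 = 4.5.
Net area = 92.5 − 4.5 = 88.

88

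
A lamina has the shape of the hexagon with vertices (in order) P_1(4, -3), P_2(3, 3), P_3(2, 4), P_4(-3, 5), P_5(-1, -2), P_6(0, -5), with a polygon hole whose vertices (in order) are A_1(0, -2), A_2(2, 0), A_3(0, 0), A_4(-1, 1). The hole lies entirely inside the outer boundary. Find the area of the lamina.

39.5

Outer boundary:
Apply the shoelace (surveyor's) formula: 2A = Σ (x_i·y_{i+1} − x_{i+1}·y_i), indices taken mod 6.
Σ = (21) + (6) + (22) + (11) + (5) + (20) = 85
Area = |Σ|/2 = 42.5.
Hole:
Cross-terms: 4, 0, 0, 2  ⇒  Σ = 6
Area = |Σ|/2 = 3.
Net area = 42.5 − 3 = 39.5.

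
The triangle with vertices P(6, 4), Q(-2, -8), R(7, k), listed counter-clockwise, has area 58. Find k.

-9

Write out the shoelace sum; only the two edges meeting at R involve k:
2·Area = [((-2)·k − 7·(-8)) + (7·4 − 6·k)] + -40
       = -8·k + 44 = 116
⇒ k = -9.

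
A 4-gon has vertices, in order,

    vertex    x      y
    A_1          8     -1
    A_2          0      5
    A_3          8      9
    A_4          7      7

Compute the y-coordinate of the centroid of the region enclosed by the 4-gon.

89/21

Apply Gauss's area formula. First the cross-terms c_i = x_i·y_{i+1} − x_{i+1}·y_i:
  40, -40, -7, -63  ⇒  2A = -70, A = -35.
Then Σ (y_i + y_{i+1})·c_i = -890, so ȳ = -890 / (6·(-35)) = 89/21.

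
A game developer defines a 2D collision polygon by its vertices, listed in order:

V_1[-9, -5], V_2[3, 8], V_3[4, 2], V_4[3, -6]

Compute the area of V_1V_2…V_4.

91

Apply Gauss's area formula: 2A = Σ (x_i·y_{i+1} − x_{i+1}·y_i), indices taken mod 4.
Σ = (-57) + (-26) + (-30) + (-69) = -182
Area = |Σ|/2 = 91.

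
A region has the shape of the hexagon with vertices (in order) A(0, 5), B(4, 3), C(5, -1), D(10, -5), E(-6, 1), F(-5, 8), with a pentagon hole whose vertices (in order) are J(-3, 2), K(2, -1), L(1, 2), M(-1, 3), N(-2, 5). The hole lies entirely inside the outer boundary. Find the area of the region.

60.5

Outer boundary:
Σ = (-20) + (-19) + (-15) + (-20) + (-43) + (-25) = -142
Area = |Σ|/2 = 71.
Hole:
Apply Gauss's area formula: 2A = Σ (x_i·y_{i+1} − x_{i+1}·y_i), indices taken mod 5.
Σ = (-1) + (5) + (5) + (1) + (11) = 21
Area = |Σ|/2 = 10.5.
Net area = 71 − 10.5 = 60.5.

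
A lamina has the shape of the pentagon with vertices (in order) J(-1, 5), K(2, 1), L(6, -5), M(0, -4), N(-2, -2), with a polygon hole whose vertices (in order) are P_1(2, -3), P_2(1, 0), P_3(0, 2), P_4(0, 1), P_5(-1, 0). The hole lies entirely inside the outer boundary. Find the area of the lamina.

31

Outer boundary:
Apply the shoelace (surveyor's) formula: 2A = Σ (x_i·y_{i+1} − x_{i+1}·y_i), indices taken mod 5.
Cross-terms: -11, -16, -24, -8, -12  ⇒  Σ = -71
Area = |Σ|/2 = 35.5.
Hole:
Apply Gauss's area formula: 2A = Σ (x_i·y_{i+1} − x_{i+1}·y_i), indices taken mod 5.
Σ = (3) + (2) + (0) + (1) + (3) = 9
Area = |Σ|/2 = 4.5.
Net area = 35.5 − 4.5 = 31.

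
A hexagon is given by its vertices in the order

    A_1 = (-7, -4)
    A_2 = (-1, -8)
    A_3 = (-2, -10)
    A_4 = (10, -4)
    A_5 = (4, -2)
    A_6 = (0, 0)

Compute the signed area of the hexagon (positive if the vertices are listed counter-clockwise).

Apply the surveyor's formula: 2A = Σ (x_i·y_{i+1} − x_{i+1}·y_i), indices taken mod 6.
A_1→A_2: (-7)(-8) − (-1)(-4) = 52
A_2→A_3: (-1)(-10) − (-2)(-8) = -6
A_3→A_4: (-2)(-4) − (10)(-10) = 108
A_4→A_5: (10)(-2) − (4)(-4) = -4
A_5→A_6: (4)(0) − (0)(-2) = 0
A_6→A_1: (0)(-4) − (-7)(0) = 0
Σ = 150
Signed area = Σ/2 = 75 (positive ⇒ counter-clockwise traversal).

75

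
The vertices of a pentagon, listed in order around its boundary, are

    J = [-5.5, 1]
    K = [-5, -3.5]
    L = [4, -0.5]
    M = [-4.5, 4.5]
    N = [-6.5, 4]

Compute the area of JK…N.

Apply Gauss's area formula: 2A = Σ (x_i·y_{i+1} − x_{i+1}·y_i), indices taken mod 5.
Σ = (24.25) + (16.5) + (15.75) + (11.25) + (15.5) = 83.25
Area = |Σ|/2 = 41.625.

41.625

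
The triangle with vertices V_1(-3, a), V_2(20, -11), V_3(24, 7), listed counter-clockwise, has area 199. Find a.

-15

The doubled signed area Σ (x_i y_{i+1} − x_{i+1} y_i) is linear in a.
With a=0 it equals 458; the coefficient of a is 4 (from the two edges through V_1).
So 4·a + 458 = 2·199 = 398 ⇒ a = -15.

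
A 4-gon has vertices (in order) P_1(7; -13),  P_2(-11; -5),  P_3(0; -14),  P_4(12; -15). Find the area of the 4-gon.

Apply the shoelace (surveyor's) formula: 2A = Σ (x_i·y_{i+1} − x_{i+1}·y_i), indices taken mod 4.
Cross-terms: -178, 154, 168, -51  ⇒  Σ = 93
Area = |Σ|/2 = 46.5.

46.5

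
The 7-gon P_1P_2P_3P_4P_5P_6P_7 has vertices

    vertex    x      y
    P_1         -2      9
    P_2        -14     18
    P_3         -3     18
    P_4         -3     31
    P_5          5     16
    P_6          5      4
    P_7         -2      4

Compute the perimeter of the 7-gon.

80

|P_1P_2| = √((-12)² + (9)²) = √225 = 15
|P_2P_3| = √((11)² + (0)²) = √121 = 11
|P_3P_4| = √((0)² + (13)²) = √169 = 13
|P_4P_5| = √((8)² + (-15)²) = √289 = 17
|P_5P_6| = √((0)² + (-12)²) = √144 = 12
|P_6P_7| = √((-7)² + (0)²) = √49 = 7
|P_7P_1| = √((0)² + (5)²) = √25 = 5
Perimeter = 15 + 11 + 13 + 17 + 12 + 7 + 5 = 80.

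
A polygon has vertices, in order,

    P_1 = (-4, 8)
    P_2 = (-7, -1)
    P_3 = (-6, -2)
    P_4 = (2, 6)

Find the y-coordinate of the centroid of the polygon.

69/19

Apply the surveyor's formula. First the cross-terms c_i = x_i·y_{i+1} − x_{i+1}·y_i:
  60, 8, -32, 40  ⇒  2A = 76, A = 38.
Then Σ (y_i + y_{i+1})·c_i = 828, so ȳ = 828 / (6·38) = 69/19.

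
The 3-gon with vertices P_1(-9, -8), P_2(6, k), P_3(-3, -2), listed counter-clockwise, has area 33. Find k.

The doubled signed area Σ (x_i y_{i+1} − x_{i+1} y_i) is linear in k.
With k=0 it equals 42; the coefficient of k is -6 (from the two edges through P_2).
So -6·k + 42 = 2·33 = 66 ⇒ k = -4.

-4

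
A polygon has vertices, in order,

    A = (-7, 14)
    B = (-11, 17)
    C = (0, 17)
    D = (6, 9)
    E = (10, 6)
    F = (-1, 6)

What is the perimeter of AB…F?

52

|AB| = √((-4)² + (3)²) = √25 = 5
|BC| = √((11)² + (0)²) = √121 = 11
|CD| = √((6)² + (-8)²) = √100 = 10
|DE| = √((4)² + (-3)²) = √25 = 5
|EF| = √((-11)² + (0)²) = √121 = 11
|FA| = √((-6)² + (8)²) = √100 = 10
Perimeter = 5 + 11 + 10 + 5 + 11 + 10 = 52.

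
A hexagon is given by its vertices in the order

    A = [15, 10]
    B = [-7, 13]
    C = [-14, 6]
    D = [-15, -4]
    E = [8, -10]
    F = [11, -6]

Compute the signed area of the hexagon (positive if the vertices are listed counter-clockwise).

Apply Gauss's area formula: 2A = Σ (x_i·y_{i+1} − x_{i+1}·y_i), indices taken mod 6.
Cross-terms: 265, 140, 146, 182, 62, 200  ⇒  Σ = 995
Signed area = Σ/2 = 497.5 (positive ⇒ counter-clockwise traversal).

497.5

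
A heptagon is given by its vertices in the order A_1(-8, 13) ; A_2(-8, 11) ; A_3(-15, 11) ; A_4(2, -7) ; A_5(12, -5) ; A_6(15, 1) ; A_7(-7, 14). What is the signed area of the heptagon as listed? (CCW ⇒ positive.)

Apply the shoelace formula: 2A = Σ (x_i·y_{i+1} − x_{i+1}·y_i), indices taken mod 7.
Σ = (16) + (77) + (83) + (74) + (87) + (217) + (21) = 575
Signed area = Σ/2 = 287.5 (positive ⇒ counter-clockwise traversal).

287.5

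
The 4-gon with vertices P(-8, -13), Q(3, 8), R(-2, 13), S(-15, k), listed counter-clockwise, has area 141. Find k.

-23

The doubled signed area Σ (x_i y_{i+1} − x_{i+1} y_i) is linear in k.
With k=0 it equals 420; the coefficient of k is 6 (from the two edges through S).
So 6·k + 420 = 2·141 = 282 ⇒ k = -23.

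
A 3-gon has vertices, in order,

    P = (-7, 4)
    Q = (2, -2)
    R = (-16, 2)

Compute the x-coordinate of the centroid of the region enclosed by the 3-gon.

Apply Gauss's area formula. First the cross-terms c_i = x_i·y_{i+1} − x_{i+1}·y_i:
  6, -28, -50  ⇒  2A = -72, A = -36.
Then Σ (x_i + x_{i+1})·c_i = 1512, so x̄ = 1512 / (6·(-36)) = -7.

-7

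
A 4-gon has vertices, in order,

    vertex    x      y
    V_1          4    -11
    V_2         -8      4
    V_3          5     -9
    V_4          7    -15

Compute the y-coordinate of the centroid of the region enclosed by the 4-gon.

Apply the shoelace formula. First the cross-terms c_i = x_i·y_{i+1} − x_{i+1}·y_i:
  -72, 52, -12, -17  ⇒  2A = -49, A = -24.5.
Then Σ (y_i + y_{i+1})·c_i = 974, so ȳ = 974 / (6·(-24.5)) = -974/147.

-974/147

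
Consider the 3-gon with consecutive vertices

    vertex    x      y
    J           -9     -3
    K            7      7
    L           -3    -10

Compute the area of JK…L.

Apply the shoelace formula: 2A = Σ (x_i·y_{i+1} − x_{i+1}·y_i), indices taken mod 3.
J→K: (-9)(7) − (7)(-3) = -42
K→L: (7)(-10) − (-3)(7) = -49
L→J: (-3)(-3) − (-9)(-10) = -81
Σ = -172
Area = |Σ|/2 = 86.

86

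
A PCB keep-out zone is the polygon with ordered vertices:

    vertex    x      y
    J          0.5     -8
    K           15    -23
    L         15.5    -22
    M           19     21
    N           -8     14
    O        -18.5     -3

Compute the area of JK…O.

872.5

J→K: (0.5)(-23) − (15)(-8) = 108.5
K→L: (15)(-22) − (15.5)(-23) = 26.5
L→M: (15.5)(21) − (19)(-22) = 743.5
M→N: (19)(14) − (-8)(21) = 434
N→O: (-8)(-3) − (-18.5)(14) = 283
O→J: (-18.5)(-8) − (0.5)(-3) = 149.5
Σ = 1745
Area = |Σ|/2 = 872.5.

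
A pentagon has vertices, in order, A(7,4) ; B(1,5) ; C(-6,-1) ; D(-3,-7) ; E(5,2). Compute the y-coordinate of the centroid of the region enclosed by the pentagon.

Apply Gauss's area formula. First the cross-terms c_i = x_i·y_{i+1} − x_{i+1}·y_i:
  31, 29, 39, 29, 6  ⇒  2A = 134, A = 67.
Then Σ (y_i + y_{i+1})·c_i = -26, so ȳ = -26 / (6·67) = -13/201.

-13/201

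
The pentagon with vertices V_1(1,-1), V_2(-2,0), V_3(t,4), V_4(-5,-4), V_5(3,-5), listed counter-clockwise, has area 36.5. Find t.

Write out the shoelace sum; only the two edges meeting at V_3 involve t:
2·Area = [((-2)·4 − t·0) + (t·(-4) − (-5)·4)] + 37
       = -4·t + 49 = 73
⇒ t = -6.

-6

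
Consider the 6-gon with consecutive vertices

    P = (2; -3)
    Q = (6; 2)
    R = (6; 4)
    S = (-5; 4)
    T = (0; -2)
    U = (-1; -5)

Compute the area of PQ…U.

49.5

Apply Gauss's area formula: 2A = Σ (x_i·y_{i+1} − x_{i+1}·y_i), indices taken mod 6.
Σ = (22) + (12) + (44) + (10) + (-2) + (13) = 99
Area = |Σ|/2 = 49.5.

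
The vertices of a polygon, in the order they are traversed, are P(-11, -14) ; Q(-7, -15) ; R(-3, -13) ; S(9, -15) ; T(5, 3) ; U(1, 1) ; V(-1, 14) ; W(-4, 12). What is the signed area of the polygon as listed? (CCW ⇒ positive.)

313

Apply Gauss's area formula: 2A = Σ (x_i·y_{i+1} − x_{i+1}·y_i), indices taken mod 8.
P→Q: (-11)(-15) − (-7)(-14) = 67
Q→R: (-7)(-13) − (-3)(-15) = 46
R→S: (-3)(-15) − (9)(-13) = 162
S→T: (9)(3) − (5)(-15) = 102
T→U: (5)(1) − (1)(3) = 2
U→V: (1)(14) − (-1)(1) = 15
V→W: (-1)(12) − (-4)(14) = 44
W→P: (-4)(-14) − (-11)(12) = 188
Σ = 626
Signed area = Σ/2 = 313 (positive ⇒ counter-clockwise traversal).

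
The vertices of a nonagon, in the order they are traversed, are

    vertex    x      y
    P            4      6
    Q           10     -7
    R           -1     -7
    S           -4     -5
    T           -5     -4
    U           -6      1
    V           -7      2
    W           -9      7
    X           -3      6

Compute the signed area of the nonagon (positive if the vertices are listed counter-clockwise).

Σ = (-88) + (-77) + (-23) + (-9) + (-29) + (-5) + (-31) + (-33) + (-42) = -337
Signed area = Σ/2 = -168.5 (negative ⇒ clockwise traversal).

-168.5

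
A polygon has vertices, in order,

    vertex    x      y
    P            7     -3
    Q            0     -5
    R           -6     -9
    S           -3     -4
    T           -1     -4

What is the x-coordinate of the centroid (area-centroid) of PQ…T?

-4/3

Apply the shoelace (surveyor's) formula. First the cross-terms c_i = x_i·y_{i+1} − x_{i+1}·y_i:
  -35, -30, -3, 8, 31  ⇒  2A = -29, A = -14.5.
Then Σ (x_i + x_{i+1})·c_i = 116, so x̄ = 116 / (6·(-14.5)) = -4/3.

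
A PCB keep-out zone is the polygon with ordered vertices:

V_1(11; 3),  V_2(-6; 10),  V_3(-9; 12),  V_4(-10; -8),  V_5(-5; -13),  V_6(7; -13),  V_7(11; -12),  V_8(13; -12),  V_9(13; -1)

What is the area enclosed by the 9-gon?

430

Σ = (128) + (18) + (192) + (90) + (156) + (59) + (24) + (143) + (50) = 860
Area = |Σ|/2 = 430.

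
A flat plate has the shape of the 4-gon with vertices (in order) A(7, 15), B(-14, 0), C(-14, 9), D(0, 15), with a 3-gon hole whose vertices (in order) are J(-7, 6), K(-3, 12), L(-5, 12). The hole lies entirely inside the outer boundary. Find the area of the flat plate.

Outer boundary:
Apply the surveyor's formula: 2A = Σ (x_i·y_{i+1} − x_{i+1}·y_i), indices taken mod 4.
Σ = (210) + (-126) + (-210) + (-105) = -231
Area = |Σ|/2 = 115.5.
Hole:
Σ = (-66) + (24) + (54) = 12
Area = |Σ|/2 = 6.
Net area = 115.5 − 6 = 109.5.

109.5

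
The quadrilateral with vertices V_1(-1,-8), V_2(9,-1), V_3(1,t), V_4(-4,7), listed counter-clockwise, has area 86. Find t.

The doubled signed area Σ (x_i y_{i+1} − x_{i+1} y_i) is linear in t.
With t=0 it equals 120; the coefficient of t is 13 (from the two edges through V_3).
So 13·t + 120 = 2·86 = 172 ⇒ t = 4.

4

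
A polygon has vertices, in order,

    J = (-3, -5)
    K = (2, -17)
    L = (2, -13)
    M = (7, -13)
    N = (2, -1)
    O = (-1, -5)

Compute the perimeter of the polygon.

42

|JK| = √((5)² + (-12)²) = √169 = 13
|KL| = √((0)² + (4)²) = √16 = 4
|LM| = √((5)² + (0)²) = √25 = 5
|MN| = √((-5)² + (12)²) = √169 = 13
|NO| = √((-3)² + (-4)²) = √25 = 5
|OJ| = √((-2)² + (0)²) = √4 = 2
Perimeter = 13 + 4 + 5 + 13 + 5 + 2 = 42.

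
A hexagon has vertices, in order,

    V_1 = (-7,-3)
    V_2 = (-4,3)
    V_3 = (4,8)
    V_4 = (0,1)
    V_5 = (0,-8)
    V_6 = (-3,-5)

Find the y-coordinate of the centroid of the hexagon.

-8/41

Apply Gauss's area formula. First the cross-terms c_i = x_i·y_{i+1} − x_{i+1}·y_i:
  -33, -44, 4, 0, -24, -26  ⇒  2A = -123, A = -61.5.
Then Σ (y_i + y_{i+1})·c_i = 72, so ȳ = 72 / (6·(-61.5)) = -8/41.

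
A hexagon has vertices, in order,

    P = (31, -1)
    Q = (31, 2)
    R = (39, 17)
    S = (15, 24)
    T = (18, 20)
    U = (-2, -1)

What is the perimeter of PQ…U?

112

|PQ| = √((0)² + (3)²) = √9 = 3
|QR| = √((8)² + (15)²) = √289 = 17
|RS| = √((-24)² + (7)²) = √625 = 25
|ST| = √((3)² + (-4)²) = √25 = 5
|TU| = √((-20)² + (-21)²) = √841 = 29
|UP| = √((33)² + (0)²) = √1089 = 33
Perimeter = 3 + 17 + 25 + 5 + 29 + 33 = 112.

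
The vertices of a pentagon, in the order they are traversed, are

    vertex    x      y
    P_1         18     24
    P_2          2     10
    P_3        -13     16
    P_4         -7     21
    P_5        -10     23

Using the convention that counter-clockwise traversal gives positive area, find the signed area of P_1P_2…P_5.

Apply the shoelace formula: 2A = Σ (x_i·y_{i+1} − x_{i+1}·y_i), indices taken mod 5.
Σ = (132) + (162) + (-161) + (49) + (-654) = -472
Signed area = Σ/2 = -236 (negative ⇒ clockwise traversal).

-236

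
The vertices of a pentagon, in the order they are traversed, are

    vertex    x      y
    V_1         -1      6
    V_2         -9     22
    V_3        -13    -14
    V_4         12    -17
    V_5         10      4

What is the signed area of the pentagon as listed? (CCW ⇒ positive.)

557.5

Apply the shoelace (surveyor's) formula: 2A = Σ (x_i·y_{i+1} − x_{i+1}·y_i), indices taken mod 5.
Σ = (32) + (412) + (389) + (218) + (64) = 1115
Signed area = Σ/2 = 557.5 (positive ⇒ counter-clockwise traversal).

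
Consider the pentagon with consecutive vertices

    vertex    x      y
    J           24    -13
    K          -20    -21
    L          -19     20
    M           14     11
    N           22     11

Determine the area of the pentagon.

Σ = (-764) + (-799) + (-489) + (-88) + (-550) = -2690
Area = |Σ|/2 = 1345.

1345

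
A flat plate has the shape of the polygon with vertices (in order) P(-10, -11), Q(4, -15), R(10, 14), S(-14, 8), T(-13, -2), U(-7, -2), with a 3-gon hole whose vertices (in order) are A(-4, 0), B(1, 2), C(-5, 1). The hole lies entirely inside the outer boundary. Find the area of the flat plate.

Outer boundary:
Σ = (194) + (206) + (276) + (132) + (12) + (57) = 877
Area = |Σ|/2 = 438.5.
Hole:
Apply Gauss's area formula: 2A = Σ (x_i·y_{i+1} − x_{i+1}·y_i), indices taken mod 3.
Σ = (-8) + (11) + (4) = 7
Area = |Σ|/2 = 3.5.
Net area = 438.5 − 3.5 = 435.

435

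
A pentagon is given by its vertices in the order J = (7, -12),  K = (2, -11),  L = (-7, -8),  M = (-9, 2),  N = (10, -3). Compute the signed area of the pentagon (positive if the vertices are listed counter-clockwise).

-162

Σ = (-53) + (-93) + (-86) + (7) + (-99) = -324
Signed area = Σ/2 = -162 (negative ⇒ clockwise traversal).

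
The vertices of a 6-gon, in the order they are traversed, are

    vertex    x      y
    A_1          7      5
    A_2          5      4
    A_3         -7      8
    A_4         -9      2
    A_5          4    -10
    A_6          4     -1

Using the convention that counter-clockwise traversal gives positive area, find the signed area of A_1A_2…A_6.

137

Apply the surveyor's formula: 2A = Σ (x_i·y_{i+1} − x_{i+1}·y_i), indices taken mod 6.
Σ = (3) + (68) + (58) + (82) + (36) + (27) = 274
Signed area = Σ/2 = 137 (positive ⇒ counter-clockwise traversal).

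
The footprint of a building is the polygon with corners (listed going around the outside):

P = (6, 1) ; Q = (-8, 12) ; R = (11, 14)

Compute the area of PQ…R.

Cross-terms: 80, -244, -73  ⇒  Σ = -237
Area = |Σ|/2 = 118.5.

118.5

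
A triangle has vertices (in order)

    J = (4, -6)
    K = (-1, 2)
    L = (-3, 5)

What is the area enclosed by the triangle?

J→K: (4)(2) − (-1)(-6) = 2
K→L: (-1)(5) − (-3)(2) = 1
L→J: (-3)(-6) − (4)(5) = -2
Σ = 1
Area = |Σ|/2 = 0.5.

0.5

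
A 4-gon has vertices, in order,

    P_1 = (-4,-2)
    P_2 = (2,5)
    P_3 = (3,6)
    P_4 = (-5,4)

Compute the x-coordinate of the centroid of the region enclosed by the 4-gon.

-43/21

Apply Gauss's area formula. First the cross-terms c_i = x_i·y_{i+1} − x_{i+1}·y_i:
  -16, -3, 42, 26  ⇒  2A = 49, A = 24.5.
Then Σ (x_i + x_{i+1})·c_i = -301, so x̄ = -301 / (6·24.5) = -43/21.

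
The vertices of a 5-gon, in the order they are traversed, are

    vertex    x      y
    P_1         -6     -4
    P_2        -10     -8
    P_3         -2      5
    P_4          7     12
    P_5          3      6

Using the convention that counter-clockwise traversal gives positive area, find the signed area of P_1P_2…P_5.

-43.5

Apply the surveyor's formula: 2A = Σ (x_i·y_{i+1} − x_{i+1}·y_i), indices taken mod 5.
Σ = (8) + (-66) + (-59) + (6) + (24) = -87
Signed area = Σ/2 = -43.5 (negative ⇒ clockwise traversal).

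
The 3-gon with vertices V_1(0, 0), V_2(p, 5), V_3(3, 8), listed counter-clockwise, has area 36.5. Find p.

Write out the shoelace sum; only the two edges meeting at V_2 involve p:
2·Area = [(0·5 − p·0) + (p·8 − 3·5)] + 0
       = 8·p + -15 = 73
⇒ p = 11.

11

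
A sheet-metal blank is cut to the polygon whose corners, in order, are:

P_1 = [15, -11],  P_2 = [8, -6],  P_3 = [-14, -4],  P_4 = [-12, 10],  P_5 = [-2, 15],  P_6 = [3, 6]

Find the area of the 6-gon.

323

Apply Gauss's area formula: 2A = Σ (x_i·y_{i+1} − x_{i+1}·y_i), indices taken mod 6.
Σ = (-2) + (-116) + (-188) + (-160) + (-57) + (-123) = -646
Area = |Σ|/2 = 323.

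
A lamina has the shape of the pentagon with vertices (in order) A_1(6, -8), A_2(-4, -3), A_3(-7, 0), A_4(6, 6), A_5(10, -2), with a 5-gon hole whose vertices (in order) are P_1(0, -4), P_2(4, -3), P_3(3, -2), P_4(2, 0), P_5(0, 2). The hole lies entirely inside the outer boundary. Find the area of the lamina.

114

Outer boundary:
Apply the surveyor's formula: 2A = Σ (x_i·y_{i+1} − x_{i+1}·y_i), indices taken mod 5.
A_1→A_2: (6)(-3) − (-4)(-8) = -50
A_2→A_3: (-4)(0) − (-7)(-3) = -21
A_3→A_4: (-7)(6) − (6)(0) = -42
A_4→A_5: (6)(-2) − (10)(6) = -72
A_5→A_1: (10)(-8) − (6)(-2) = -68
Σ = -253
Area = |Σ|/2 = 126.5.
Hole:
Apply the surveyor's formula: 2A = Σ (x_i·y_{i+1} − x_{i+1}·y_i), indices taken mod 5.
Σ = (16) + (1) + (4) + (4) + (0) = 25
Area = |Σ|/2 = 12.5.
Net area = 126.5 − 12.5 = 114.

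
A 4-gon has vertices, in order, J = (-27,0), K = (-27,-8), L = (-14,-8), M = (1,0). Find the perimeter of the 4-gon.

66

|JK| = √((0)² + (-8)²) = √64 = 8
|KL| = √((13)² + (0)²) = √169 = 13
|LM| = √((15)² + (8)²) = √289 = 17
|MJ| = √((-28)² + (0)²) = √784 = 28
Perimeter = 8 + 13 + 17 + 28 = 66.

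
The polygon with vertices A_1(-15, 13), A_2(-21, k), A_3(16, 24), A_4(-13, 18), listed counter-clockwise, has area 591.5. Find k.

Write out the shoelace sum; only the two edges meeting at A_2 involve k:
2·Area = [((-15)·k − (-21)·13) + ((-21)·24 − 16·k)] + 701
       = -31·k + 470 = 1183
⇒ k = -23.

-23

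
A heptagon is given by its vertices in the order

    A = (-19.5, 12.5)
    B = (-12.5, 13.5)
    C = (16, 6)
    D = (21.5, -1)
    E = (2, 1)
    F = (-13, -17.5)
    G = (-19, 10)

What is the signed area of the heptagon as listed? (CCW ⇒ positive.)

Apply the shoelace (surveyor's) formula: 2A = Σ (x_i·y_{i+1} − x_{i+1}·y_i), indices taken mod 7.
A→B: (-19.5)(13.5) − (-12.5)(12.5) = -107
B→C: (-12.5)(6) − (16)(13.5) = -291
C→D: (16)(-1) − (21.5)(6) = -145
D→E: (21.5)(1) − (2)(-1) = 23.5
E→F: (2)(-17.5) − (-13)(1) = -22
F→G: (-13)(10) − (-19)(-17.5) = -462.5
G→A: (-19)(12.5) − (-19.5)(10) = -42.5
Σ = -1046.5
Signed area = Σ/2 = -523.25 (negative ⇒ clockwise traversal).

-523.25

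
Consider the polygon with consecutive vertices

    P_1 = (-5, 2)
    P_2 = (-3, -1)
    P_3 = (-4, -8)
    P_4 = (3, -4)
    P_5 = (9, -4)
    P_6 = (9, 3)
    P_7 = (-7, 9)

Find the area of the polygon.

Apply the surveyor's formula: 2A = Σ (x_i·y_{i+1} − x_{i+1}·y_i), indices taken mod 7.
Σ = (11) + (20) + (40) + (24) + (63) + (102) + (31) = 291
Area = |Σ|/2 = 145.5.

145.5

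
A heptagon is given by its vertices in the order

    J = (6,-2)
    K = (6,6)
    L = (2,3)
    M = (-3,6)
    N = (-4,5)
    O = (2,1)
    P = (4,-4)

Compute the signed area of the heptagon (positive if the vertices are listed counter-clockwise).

37

Apply the shoelace formula: 2A = Σ (x_i·y_{i+1} − x_{i+1}·y_i), indices taken mod 7.
Σ = (48) + (6) + (21) + (9) + (-14) + (-12) + (16) = 74
Signed area = Σ/2 = 37 (positive ⇒ counter-clockwise traversal).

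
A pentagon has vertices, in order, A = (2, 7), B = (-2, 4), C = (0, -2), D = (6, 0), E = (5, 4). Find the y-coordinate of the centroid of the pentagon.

Apply the shoelace (surveyor's) formula. First the cross-terms c_i = x_i·y_{i+1} − x_{i+1}·y_i:
  22, 4, 12, 24, 27  ⇒  2A = 89, A = 44.5.
Then Σ (y_i + y_{i+1})·c_i = 619, so ȳ = 619 / (6·44.5) = 619/267.

619/267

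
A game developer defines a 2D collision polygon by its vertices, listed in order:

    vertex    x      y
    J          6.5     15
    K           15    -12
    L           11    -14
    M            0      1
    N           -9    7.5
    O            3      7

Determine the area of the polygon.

223.5

Apply the shoelace (surveyor's) formula: 2A = Σ (x_i·y_{i+1} − x_{i+1}·y_i), indices taken mod 6.
Cross-terms: -303, -78, 11, 9, -85.5, -0.5  ⇒  Σ = -447
Area = |Σ|/2 = 223.5.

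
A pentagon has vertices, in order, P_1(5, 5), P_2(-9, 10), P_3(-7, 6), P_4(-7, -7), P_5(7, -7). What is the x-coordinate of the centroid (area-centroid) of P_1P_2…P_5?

-107/111

Apply the shoelace (surveyor's) formula. First the cross-terms c_i = x_i·y_{i+1} − x_{i+1}·y_i:
  95, 16, 91, 98, 70  ⇒  2A = 370, A = 185.
Then Σ (x_i + x_{i+1})·c_i = -1070, so x̄ = -1070 / (6·185) = -107/111.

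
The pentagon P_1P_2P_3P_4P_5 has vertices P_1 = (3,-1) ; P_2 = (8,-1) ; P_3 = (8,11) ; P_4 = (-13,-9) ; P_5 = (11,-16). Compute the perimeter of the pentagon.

|P_1P_2| = √((5)² + (0)²) = √25 = 5
|P_2P_3| = √((0)² + (12)²) = √144 = 12
|P_3P_4| = √((-21)² + (-20)²) = √841 = 29
|P_4P_5| = √((24)² + (-7)²) = √625 = 25
|P_5P_1| = √((-8)² + (15)²) = √289 = 17
Perimeter = 5 + 12 + 29 + 25 + 17 = 88.

88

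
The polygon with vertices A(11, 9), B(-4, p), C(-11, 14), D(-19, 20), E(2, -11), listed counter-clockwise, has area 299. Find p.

12

Write out the shoelace sum; only the two edges meeting at B involve p:
2·Area = [(11·p − (-4)·9) + ((-4)·14 − (-11)·p)] + 354
       = 22·p + 334 = 598
⇒ p = 12.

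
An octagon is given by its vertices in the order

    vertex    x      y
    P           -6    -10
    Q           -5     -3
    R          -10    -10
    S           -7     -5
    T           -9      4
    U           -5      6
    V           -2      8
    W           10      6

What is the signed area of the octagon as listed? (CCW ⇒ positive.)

Apply the shoelace formula: 2A = Σ (x_i·y_{i+1} − x_{i+1}·y_i), indices taken mod 8.
Σ = (-32) + (20) + (-20) + (-73) + (-34) + (-28) + (-92) + (-64) = -323
Signed area = Σ/2 = -161.5 (negative ⇒ clockwise traversal).

-161.5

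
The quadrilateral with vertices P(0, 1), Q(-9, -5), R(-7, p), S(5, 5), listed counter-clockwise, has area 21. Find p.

The doubled signed area Σ (x_i y_{i+1} − x_{i+1} y_i) is linear in p.
With p=0 it equals -56; the coefficient of p is -14 (from the two edges through R).
So -14·p + -56 = 2·21 = 42 ⇒ p = -7.

-7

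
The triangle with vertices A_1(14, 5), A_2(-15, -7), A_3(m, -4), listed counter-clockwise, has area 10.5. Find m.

-6

Write out the shoelace sum; only the two edges meeting at A_3 involve m:
2·Area = [((-15)·(-4) − m·(-7)) + (m·5 − 14·(-4))] + -23
       = 12·m + 93 = 21
⇒ m = -6.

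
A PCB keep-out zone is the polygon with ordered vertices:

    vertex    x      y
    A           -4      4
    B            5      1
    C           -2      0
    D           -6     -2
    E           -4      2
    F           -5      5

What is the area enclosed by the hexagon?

Apply Gauss's area formula: 2A = Σ (x_i·y_{i+1} − x_{i+1}·y_i), indices taken mod 6.
A→B: (-4)(1) − (5)(4) = -24
B→C: (5)(0) − (-2)(1) = 2
C→D: (-2)(-2) − (-6)(0) = 4
D→E: (-6)(2) − (-4)(-2) = -20
E→F: (-4)(5) − (-5)(2) = -10
F→A: (-5)(4) − (-4)(5) = 0
Σ = -48
Area = |Σ|/2 = 24.

24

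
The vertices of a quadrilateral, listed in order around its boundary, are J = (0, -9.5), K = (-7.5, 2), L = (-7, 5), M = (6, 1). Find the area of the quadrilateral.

94.375

Apply Gauss's area formula: 2A = Σ (x_i·y_{i+1} − x_{i+1}·y_i), indices taken mod 4.
Cross-terms: -71.25, -23.5, -37, -57  ⇒  Σ = -188.75
Area = |Σ|/2 = 94.375.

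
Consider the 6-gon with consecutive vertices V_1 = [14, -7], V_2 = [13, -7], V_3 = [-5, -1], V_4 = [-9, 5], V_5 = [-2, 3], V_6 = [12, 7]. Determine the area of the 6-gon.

Apply Gauss's area formula: 2A = Σ (x_i·y_{i+1} − x_{i+1}·y_i), indices taken mod 6.
Σ = (-7) + (-48) + (-34) + (-17) + (-50) + (-182) = -338
Area = |Σ|/2 = 169.

169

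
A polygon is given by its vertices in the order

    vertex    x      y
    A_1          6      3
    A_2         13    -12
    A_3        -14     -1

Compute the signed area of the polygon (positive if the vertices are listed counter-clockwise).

Apply the shoelace formula: 2A = Σ (x_i·y_{i+1} − x_{i+1}·y_i), indices taken mod 3.
A_1→A_2: (6)(-12) − (13)(3) = -111
A_2→A_3: (13)(-1) − (-14)(-12) = -181
A_3→A_1: (-14)(3) − (6)(-1) = -36
Σ = -328
Signed area = Σ/2 = -164 (negative ⇒ clockwise traversal).

-164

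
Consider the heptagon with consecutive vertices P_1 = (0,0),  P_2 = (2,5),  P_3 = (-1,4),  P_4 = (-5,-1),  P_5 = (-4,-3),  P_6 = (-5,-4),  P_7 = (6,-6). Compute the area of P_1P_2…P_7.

Apply the shoelace (surveyor's) formula: 2A = Σ (x_i·y_{i+1} − x_{i+1}·y_i), indices taken mod 7.
Σ = (0) + (13) + (21) + (11) + (1) + (54) + (0) = 100
Area = |Σ|/2 = 50.

50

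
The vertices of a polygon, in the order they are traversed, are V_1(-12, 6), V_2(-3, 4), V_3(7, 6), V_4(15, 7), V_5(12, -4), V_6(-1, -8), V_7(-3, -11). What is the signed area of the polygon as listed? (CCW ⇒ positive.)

-262

Σ = (-30) + (-46) + (-41) + (-144) + (-100) + (-13) + (-150) = -524
Signed area = Σ/2 = -262 (negative ⇒ clockwise traversal).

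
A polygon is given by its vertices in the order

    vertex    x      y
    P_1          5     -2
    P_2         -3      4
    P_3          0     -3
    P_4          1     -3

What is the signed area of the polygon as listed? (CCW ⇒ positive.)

19.5

P_1→P_2: (5)(4) − (-3)(-2) = 14
P_2→P_3: (-3)(-3) − (0)(4) = 9
P_3→P_4: (0)(-3) − (1)(-3) = 3
P_4→P_1: (1)(-2) − (5)(-3) = 13
Σ = 39
Signed area = Σ/2 = 19.5 (positive ⇒ counter-clockwise traversal).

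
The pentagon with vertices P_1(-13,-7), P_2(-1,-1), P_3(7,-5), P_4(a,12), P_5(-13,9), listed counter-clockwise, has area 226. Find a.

-1

The doubled signed area Σ (x_i y_{i+1} − x_{i+1} y_i) is linear in a.
With a=0 it equals 466; the coefficient of a is 14 (from the two edges through P_4).
So 14·a + 466 = 2·226 = 452 ⇒ a = -1.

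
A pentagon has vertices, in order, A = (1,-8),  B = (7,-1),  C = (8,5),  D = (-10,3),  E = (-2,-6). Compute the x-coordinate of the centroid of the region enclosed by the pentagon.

Apply the shoelace (surveyor's) formula. First the cross-terms c_i = x_i·y_{i+1} − x_{i+1}·y_i:
  55, 43, 74, 66, 22  ⇒  2A = 260, A = 130.
Then Σ (x_i + x_{i+1})·c_i = 123, so x̄ = 123 / (6·130) = 41/260.

41/260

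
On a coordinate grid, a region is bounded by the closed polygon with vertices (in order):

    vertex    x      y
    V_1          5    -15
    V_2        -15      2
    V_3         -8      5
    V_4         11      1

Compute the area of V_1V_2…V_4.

253.5

V_1→V_2: (5)(2) − (-15)(-15) = -215
V_2→V_3: (-15)(5) − (-8)(2) = -59
V_3→V_4: (-8)(1) − (11)(5) = -63
V_4→V_1: (11)(-15) − (5)(1) = -170
Σ = -507
Area = |Σ|/2 = 253.5.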